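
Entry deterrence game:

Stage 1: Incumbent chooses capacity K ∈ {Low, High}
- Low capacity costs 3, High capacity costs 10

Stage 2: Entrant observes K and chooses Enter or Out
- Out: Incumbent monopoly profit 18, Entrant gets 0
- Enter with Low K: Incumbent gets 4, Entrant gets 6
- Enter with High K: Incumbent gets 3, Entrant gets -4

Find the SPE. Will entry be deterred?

SPE: (High, Enter|Low, Out|High); Entry deterred. Incumbent net profit = 8

Work:
After Low K: Entrant enters (6 > 0)
After High K: Entrant stays out (-4 < 0)
Incumbent: Low → 4−3=1, High → 18−10=8
Incumbent chooses High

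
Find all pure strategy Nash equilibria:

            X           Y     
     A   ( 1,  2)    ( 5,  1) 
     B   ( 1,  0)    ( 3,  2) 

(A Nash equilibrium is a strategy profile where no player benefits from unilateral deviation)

Nash equilibrium: (A, X)

Work:
Best responses:
  P1 vs X: payoffs [1, 1] → best response A/B (payoff 1)
  P1 vs Y: payoffs [5, 3] → best response A (payoff 5)
  P2 vs A: payoffs [2, 1] → best response X (payoff 2)
  P2 vs B: payoffs [0, 2] → best response Y (payoff 2)
Mutual best responses: (A,X) → Nash equilibria.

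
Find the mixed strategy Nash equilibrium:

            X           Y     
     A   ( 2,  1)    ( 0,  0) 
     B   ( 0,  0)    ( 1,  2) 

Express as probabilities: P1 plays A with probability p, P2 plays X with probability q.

p = 0.6667, q = 0.3333

Work:
Find probabilities that make opponent indifferent:
P2 chooses q to make P1 indifferent between A and B
P1 chooses p to make P2 indifferent between X and Y
Mixed NE: P1 plays (A: 0.6667, B: 0.3333), P2 plays (X: 0.3333, Y: 0.6667)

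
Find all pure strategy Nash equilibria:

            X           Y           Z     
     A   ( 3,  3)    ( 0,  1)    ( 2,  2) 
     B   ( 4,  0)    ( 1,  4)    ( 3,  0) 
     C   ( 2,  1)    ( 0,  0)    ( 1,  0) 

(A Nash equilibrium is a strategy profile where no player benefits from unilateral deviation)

Nash equilibrium: (B, Y)

Work:
Best responses:
  P1 vs X: payoffs [3, 4, 2] → best response B (payoff 4)
  P1 vs Y: payoffs [0, 1, 0] → best response B (payoff 1)
  P1 vs Z: payoffs [2, 3, 1] → best response B (payoff 3)
  P2 vs A: payoffs [3, 1, 2] → best response X (payoff 3)
  P2 vs B: payoffs [0, 4, 0] → best response Y (payoff 4)
  P2 vs C: payoffs [1, 0, 0] → best response X (payoff 1)
Mutual best responses: (B,Y) → Nash equilibria.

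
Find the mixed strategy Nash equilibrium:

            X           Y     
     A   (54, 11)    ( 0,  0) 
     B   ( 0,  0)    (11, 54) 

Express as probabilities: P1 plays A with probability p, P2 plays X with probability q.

p = 0.8308, q = 0.1692

Work:
Find probabilities that make opponent indifferent:
P2 chooses q to make P1 indifferent between A and B
P1 chooses p to make P2 indifferent between X and Y
Mixed NE: P1 plays (A: 0.8308, B: 0.1692), P2 plays (X: 0.1692, Y: 0.8308)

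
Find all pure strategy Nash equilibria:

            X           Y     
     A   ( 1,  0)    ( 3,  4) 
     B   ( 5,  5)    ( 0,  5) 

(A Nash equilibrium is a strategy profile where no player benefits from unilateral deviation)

Nash equilibrium: (A, Y), (B, X)

Work:
Best responses:
  P1 vs X: payoffs [1, 5] → best response B (payoff 5)
  P1 vs Y: payoffs [3, 0] → best response A (payoff 3)
  P2 vs A: payoffs [0, 4] → best response Y (payoff 4)
  P2 vs B: payoffs [5, 5] → best response X/Y (payoff 5)
Mutual best responses: (A,Y), (B,X) → Nash equilibria.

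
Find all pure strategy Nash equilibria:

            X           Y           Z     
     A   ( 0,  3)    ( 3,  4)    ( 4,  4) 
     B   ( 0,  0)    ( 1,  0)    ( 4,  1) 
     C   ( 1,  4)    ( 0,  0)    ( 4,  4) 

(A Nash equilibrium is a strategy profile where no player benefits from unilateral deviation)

Nash equilibrium: (A, Y), (A, Z), (B, Z), (C, X), (C, Z)

Work:
Best responses:
  P1 vs X: payoffs [0, 0, 1] → best response C (payoff 1)
  P1 vs Y: payoffs [3, 1, 0] → best response A (payoff 3)
  P1 vs Z: payoffs [4, 4, 4] → best response A/B/C (payoff 4)
  P2 vs A: payoffs [3, 4, 4] → best response Y/Z (payoff 4)
  P2 vs B: payoffs [0, 0, 1] → best response Z (payoff 1)
  P2 vs C: payoffs [4, 0, 4] → best response X/Z (payoff 4)
Mutual best responses: (A,Y), (A,Z), (B,Z), (C,X), (C,Z) → Nash equilibria.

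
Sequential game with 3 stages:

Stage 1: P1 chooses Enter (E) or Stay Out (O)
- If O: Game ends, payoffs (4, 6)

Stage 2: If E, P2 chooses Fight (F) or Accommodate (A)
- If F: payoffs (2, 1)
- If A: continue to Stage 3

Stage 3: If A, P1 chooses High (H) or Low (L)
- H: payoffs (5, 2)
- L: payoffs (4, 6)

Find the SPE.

SPE: (E, A, H); Outcome (5, 2)

Work:
Stage 3: P1 chooses H (5 vs 4)
Stage 2: P2: F->1, A->2 (anticipating H). Choose A
Stage 1: P1: O->4, E->5 (anticipating A, H). Choose E
SPE path: E -> A -> H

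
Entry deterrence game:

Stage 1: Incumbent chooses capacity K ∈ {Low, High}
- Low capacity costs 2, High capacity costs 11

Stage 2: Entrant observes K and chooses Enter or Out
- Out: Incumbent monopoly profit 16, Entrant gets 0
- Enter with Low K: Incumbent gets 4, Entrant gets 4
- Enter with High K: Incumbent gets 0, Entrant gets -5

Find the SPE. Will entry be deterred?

SPE: (High, Enter|Low, Out|High); Entry deterred. Incumbent net profit = 5

Work:
After Low K: Entrant enters (4 > 0)
After High K: Entrant stays out (-5 < 0)
Incumbent: Low → 4−2=2, High → 16−11=5
Incumbent chooses High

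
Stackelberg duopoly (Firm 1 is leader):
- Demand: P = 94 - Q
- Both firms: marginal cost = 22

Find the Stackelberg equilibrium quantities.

q₁* (leader) = 36.0, q₂* (follower) = 18.0

Work:
Follower's reaction: q₂ = (a - c - q₁)/2
Leader substitutes: π₁ = q₁·(a - q₁ - (a-c-q₁)/2 - c)
FOC: q₁* = (94 - 22)/2 = 36.00
Then: q₂* = (94 - 22 - 36.0)/2 = 18.00
Leader has first-mover advantage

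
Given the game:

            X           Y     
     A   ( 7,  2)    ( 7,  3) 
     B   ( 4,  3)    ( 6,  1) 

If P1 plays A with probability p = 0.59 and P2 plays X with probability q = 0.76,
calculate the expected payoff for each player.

E[P1] = 5.9668, E[P2] = 2.3548

Work:
E[P1] = p·q·π₁(A,X) + p·(1-q)·π₁(A,Y) + (1-p)·q·π₁(B,X) + (1-p)·(1-q)·π₁(B,Y)
= 0.59·0.76·7 + 0.59·0.24·7 + 0.41·0.76·4 + 0.41·0.24·6
= 5.9668

E[P2] = 2.3548 (similar calculation)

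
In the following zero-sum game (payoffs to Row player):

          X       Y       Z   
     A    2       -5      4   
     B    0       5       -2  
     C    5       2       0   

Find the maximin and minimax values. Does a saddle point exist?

Maximin = 0, Minimax = 4, Saddle: False

Work:
Row minimums: [-5, -2, 0] → maximin = 0
Column maximums: [5, 5, 4] → minimax = 4
No saddle point (maximin ≠ minimax). Mixed strategy needed.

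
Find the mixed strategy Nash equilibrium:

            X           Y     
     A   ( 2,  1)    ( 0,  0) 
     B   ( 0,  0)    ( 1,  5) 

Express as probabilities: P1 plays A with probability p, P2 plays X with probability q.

p = 0.8333, q = 0.3333

Work:
Find probabilities that make opponent indifferent:
P2 chooses q to make P1 indifferent between A and B
P1 chooses p to make P2 indifferent between X and Y
Mixed NE: P1 plays (A: 0.8333, B: 0.1667), P2 plays (X: 0.3333, Y: 0.6667)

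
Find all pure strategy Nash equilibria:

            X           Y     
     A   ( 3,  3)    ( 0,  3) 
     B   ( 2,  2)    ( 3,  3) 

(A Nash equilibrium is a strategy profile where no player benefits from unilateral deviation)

Nash equilibrium: (A, X), (B, Y)

Work:
Best responses:
  P1 vs X: payoffs [3, 2] → best response A (payoff 3)
  P1 vs Y: payoffs [0, 3] → best response B (payoff 3)
  P2 vs A: payoffs [3, 3] → best response X/Y (payoff 3)
  P2 vs B: payoffs [2, 3] → best response Y (payoff 3)
Mutual best responses: (A,X), (B,Y) → Nash equilibria.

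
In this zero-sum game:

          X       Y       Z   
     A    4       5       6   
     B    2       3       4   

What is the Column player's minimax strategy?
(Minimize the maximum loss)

Column should play X, value = 4

Work:
Column player minimizes Row's maximum payoff:
Column X: max payoff to Row = 4
Column Y: max payoff to Row = 5
Column Z: max payoff to Row = 6
Minimum is 4, achieved by column X.
Minimax strategy: X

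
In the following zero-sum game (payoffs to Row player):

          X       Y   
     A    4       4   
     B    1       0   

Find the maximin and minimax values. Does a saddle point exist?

Maximin = 4, Minimax = 4, Saddle: True

Work:
Row minimums: [4, 0] → maximin = 4
Column maximums: [4, 4] → minimax = 4
Saddle point exists! Game value = 4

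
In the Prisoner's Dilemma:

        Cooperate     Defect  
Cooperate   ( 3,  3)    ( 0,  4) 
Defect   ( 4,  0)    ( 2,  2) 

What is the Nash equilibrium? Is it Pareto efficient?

(Defect, Defect) is NE; not Pareto efficient

Work:
Defect dominates Cooperate for both players:
If P2 cooperates: Defect (4) > Cooperate (3)
If P2 defects: Defect (2) > Cooperate (0)
NE: (Defect, Defect) with payoff (2, 2)
But (Cooperate, Cooperate) = (3, 3) Pareto dominates (2, 2)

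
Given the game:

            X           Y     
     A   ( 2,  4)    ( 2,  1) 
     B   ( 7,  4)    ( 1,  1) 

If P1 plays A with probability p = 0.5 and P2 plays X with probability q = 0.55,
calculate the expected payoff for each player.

E[P1] = 3.15, E[P2] = 2.65

Work:
E[P1] = p·q·π₁(A,X) + p·(1-q)·π₁(A,Y) + (1-p)·q·π₁(B,X) + (1-p)·(1-q)·π₁(B,Y)
= 0.5·0.55·2 + 0.5·0.45·2 + 0.5·0.55·7 + 0.5·0.45·1
= 3.15

E[P2] = 2.65 (similar calculation)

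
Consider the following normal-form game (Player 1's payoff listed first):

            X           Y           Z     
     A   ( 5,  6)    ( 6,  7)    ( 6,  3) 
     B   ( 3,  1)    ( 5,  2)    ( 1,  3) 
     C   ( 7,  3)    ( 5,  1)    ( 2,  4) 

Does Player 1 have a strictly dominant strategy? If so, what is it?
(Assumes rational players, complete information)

No strictly dominant strategy exists for Player 1

Work:
A strategy strictly dominates another if it gives a strictly higher payoff against every opponent action. Compare each pair of P1's strategies column-by-column:
  A vs B: [5 vs 3, 6 vs 5, 6 vs 1] → A strictly dominates B
  A vs C: [5 vs 7, 6 vs 5, 6 vs 2] → A does not strictly dominate C (column X: 5 ≤ 7)
  B vs A: [3 vs 5, 5 vs 6, 1 vs 6] → B does not strictly dominate A (column X: 3 ≤ 5)
  B vs C: [3 vs 7, 5 vs 5, 1 vs 2] → B does not strictly dominate C (column X: 3 ≤ 7)
  C vs A: [7 vs 5, 5 vs 6, 2 vs 6] → C does not strictly dominate A (column Y: 5 ≤ 6)
  C vs B: [7 vs 3, 5 vs 5, 2 vs 1] → C does not strictly dominate B (column Y: 5 ≤ 5)
No single strategy strictly dominates all others → no strictly dominant strategy.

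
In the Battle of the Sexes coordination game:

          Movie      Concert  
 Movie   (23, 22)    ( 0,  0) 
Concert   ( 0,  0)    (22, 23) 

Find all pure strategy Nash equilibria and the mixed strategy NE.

Pure NE: (Movie, Movie) and (Concert, Concert); Mixed NE: p = 0.5111, q = 0.4889

Work:
Check pure NE:
(Movie, Movie): (23, 22) - no unilateral deviation beneficial
(Concert, Concert): (22, 23) - no unilateral deviation beneficial
Mixed NE: P1 plays Movie with p = 0.5111, P2 plays Movie with q = 0.4889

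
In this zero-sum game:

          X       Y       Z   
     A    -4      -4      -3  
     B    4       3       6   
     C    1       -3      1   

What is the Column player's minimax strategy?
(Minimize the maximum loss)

Column should play Y, value = 3

Work:
Column player minimizes Row's maximum payoff:
Column X: max payoff to Row = 4
Column Y: max payoff to Row = 3
Column Z: max payoff to Row = 6
Minimum is 3, achieved by column Y.
Minimax strategy: Y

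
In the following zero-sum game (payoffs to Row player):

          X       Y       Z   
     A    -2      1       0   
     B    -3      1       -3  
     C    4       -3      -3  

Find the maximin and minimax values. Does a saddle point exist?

Maximin = -2, Minimax = 0, Saddle: False

Work:
Row minimums: [-2, -3, -3] → maximin = -2
Column maximums: [4, 1, 0] → minimax = 0
No saddle point (maximin ≠ minimax). Mixed strategy needed.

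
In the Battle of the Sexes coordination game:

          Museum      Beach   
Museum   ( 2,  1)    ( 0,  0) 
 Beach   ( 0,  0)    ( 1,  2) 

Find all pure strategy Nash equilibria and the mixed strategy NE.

Pure NE: (Museum, Museum) and (Beach, Beach); Mixed NE: p = 0.6667, q = 0.3333

Work:
Check pure NE:
(Museum, Museum): (2, 1) - no unilateral deviation beneficial
(Beach, Beach): (1, 2) - no unilateral deviation beneficial
Mixed NE: P1 plays Museum with p = 0.6667, P2 plays Museum with q = 0.3333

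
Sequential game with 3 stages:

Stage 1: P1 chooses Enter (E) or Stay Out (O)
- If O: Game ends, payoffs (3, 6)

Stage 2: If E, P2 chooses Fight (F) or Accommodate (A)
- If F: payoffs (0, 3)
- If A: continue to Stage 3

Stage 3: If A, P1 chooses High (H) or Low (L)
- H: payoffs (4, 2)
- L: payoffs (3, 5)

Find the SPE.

SPE: (O, F, H); Outcome (3, 6)

Work:
Stage 3: P1 chooses H (4 vs 3)
Stage 2: P2: F->3, A->2 (anticipating H). Choose F
Stage 1: P1: O->3, E->0 (anticipating F, H). Choose O
SPE path: O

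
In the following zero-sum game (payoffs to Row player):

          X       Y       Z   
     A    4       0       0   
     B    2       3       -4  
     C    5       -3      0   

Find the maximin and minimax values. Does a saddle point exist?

Maximin = 0, Minimax = 0, Saddle: True

Work:
Row minimums: [0, -4, -3] → maximin = 0
Column maximums: [5, 3, 0] → minimax = 0
Saddle point exists! Game value = 0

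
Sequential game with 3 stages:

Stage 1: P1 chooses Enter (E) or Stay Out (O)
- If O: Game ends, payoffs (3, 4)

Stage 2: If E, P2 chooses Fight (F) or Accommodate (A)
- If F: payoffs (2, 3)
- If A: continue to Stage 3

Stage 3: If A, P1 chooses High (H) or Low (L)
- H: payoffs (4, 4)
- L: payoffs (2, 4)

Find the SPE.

SPE: (E, A, H); Outcome (4, 4)

Work:
Stage 3: P1 chooses H (4 vs 2)
Stage 2: P2: F->3, A->4 (anticipating H). Choose A
Stage 1: P1: O->3, E->4 (anticipating A, H). Choose E
SPE path: E -> A -> H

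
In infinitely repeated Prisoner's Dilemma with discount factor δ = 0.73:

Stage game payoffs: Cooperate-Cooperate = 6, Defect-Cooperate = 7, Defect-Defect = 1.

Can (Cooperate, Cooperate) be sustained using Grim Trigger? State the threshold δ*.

δ* = 0.1667; since δ = 0.73 ≥ 0.1667, cooperation can be sustained

Work:
For Grim Trigger:
Cooperate forever: 6/(1-δ)
Defect then punished: 7 + 1·δ/(1-δ)
Need: 6/(1-δ) ≥ 7 + 1·δ/(1-δ)
Solving: δ ≥ (T-R)/(T-P) = (7-6)/(7-1) = 0.1667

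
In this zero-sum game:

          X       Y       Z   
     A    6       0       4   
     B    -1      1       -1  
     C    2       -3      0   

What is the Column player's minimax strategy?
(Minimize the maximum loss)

Column should play Y, value = 1

Work:
Column player minimizes Row's maximum payoff:
Column X: max payoff to Row = 6
Column Y: max payoff to Row = 1
Column Z: max payoff to Row = 4
Minimum is 1, achieved by column Y.
Minimax strategy: Y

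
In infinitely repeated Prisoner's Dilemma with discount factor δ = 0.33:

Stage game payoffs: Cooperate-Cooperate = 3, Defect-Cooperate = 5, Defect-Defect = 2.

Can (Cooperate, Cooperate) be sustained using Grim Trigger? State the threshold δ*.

δ* = 0.6667; since δ = 0.33 < 0.6667, cooperation cannot be sustained

Work:
For Grim Trigger:
Cooperate forever: 3/(1-δ)
Defect then punished: 5 + 2·δ/(1-δ)
Need: 3/(1-δ) ≥ 5 + 2·δ/(1-δ)
Solving: δ ≥ (T-R)/(T-P) = (5-3)/(5-2) = 0.6667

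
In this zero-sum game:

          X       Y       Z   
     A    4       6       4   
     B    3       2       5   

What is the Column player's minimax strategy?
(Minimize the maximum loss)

Column should play X, value = 4

Work:
Column player minimizes Row's maximum payoff:
Column X: max payoff to Row = 4
Column Y: max payoff to Row = 6
Column Z: max payoff to Row = 5
Minimum is 4, achieved by column X.
Minimax strategy: X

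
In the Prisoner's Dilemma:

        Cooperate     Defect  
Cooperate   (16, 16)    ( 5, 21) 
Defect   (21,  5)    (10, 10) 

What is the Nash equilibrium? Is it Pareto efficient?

(Defect, Defect) is NE; not Pareto efficient

Work:
Defect dominates Cooperate for both players:
If P2 cooperates: Defect (21) > Cooperate (16)
If P2 defects: Defect (10) > Cooperate (5)
NE: (Defect, Defect) with payoff (10, 10)
But (Cooperate, Cooperate) = (16, 16) Pareto dominates (10, 10)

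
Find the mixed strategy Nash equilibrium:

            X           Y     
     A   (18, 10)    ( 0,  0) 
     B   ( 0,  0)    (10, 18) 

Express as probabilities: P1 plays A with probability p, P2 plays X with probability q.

p = 0.6429, q = 0.3571

Work:
Find probabilities that make opponent indifferent:
P2 chooses q to make P1 indifferent between A and B
P1 chooses p to make P2 indifferent between X and Y
Mixed NE: P1 plays (A: 0.6429, B: 0.3571), P2 plays (X: 0.3571, Y: 0.6429)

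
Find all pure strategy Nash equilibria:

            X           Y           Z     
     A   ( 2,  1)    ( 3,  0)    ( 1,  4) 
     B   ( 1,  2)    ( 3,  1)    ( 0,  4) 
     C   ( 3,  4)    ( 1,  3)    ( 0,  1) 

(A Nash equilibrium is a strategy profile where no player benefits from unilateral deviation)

Nash equilibrium: (A, Z), (C, X)

Work:
Best responses:
  P1 vs X: payoffs [2, 1, 3] → best response C (payoff 3)
  P1 vs Y: payoffs [3, 3, 1] → best response A/B (payoff 3)
  P1 vs Z: payoffs [1, 0, 0] → best response A (payoff 1)
  P2 vs A: payoffs [1, 0, 4] → best response Z (payoff 4)
  P2 vs B: payoffs [2, 1, 4] → best response Z (payoff 4)
  P2 vs C: payoffs [4, 3, 1] → best response X (payoff 4)
Mutual best responses: (A,Z), (C,X) → Nash equilibria.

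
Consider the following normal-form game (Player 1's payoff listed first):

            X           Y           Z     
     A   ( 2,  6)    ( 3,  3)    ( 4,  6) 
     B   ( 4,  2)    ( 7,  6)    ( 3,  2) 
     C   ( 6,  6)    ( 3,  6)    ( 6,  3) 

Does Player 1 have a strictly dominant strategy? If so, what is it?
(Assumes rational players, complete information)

No strictly dominant strategy exists for Player 1

Work:
A strategy strictly dominates another if it gives a strictly higher payoff against every opponent action. Compare each pair of P1's strategies column-by-column:
  A vs B: [2 vs 4, 3 vs 7, 4 vs 3] → A does not strictly dominate B (column X: 2 ≤ 4)
  A vs C: [2 vs 6, 3 vs 3, 4 vs 6] → A does not strictly dominate C (column X: 2 ≤ 6)
  B vs A: [4 vs 2, 7 vs 3, 3 vs 4] → B does not strictly dominate A (column Z: 3 ≤ 4)
  B vs C: [4 vs 6, 7 vs 3, 3 vs 6] → B does not strictly dominate C (column X: 4 ≤ 6)
  C vs A: [6 vs 2, 3 vs 3, 6 vs 4] → C does not strictly dominate A (column Y: 3 ≤ 3)
  C vs B: [6 vs 4, 3 vs 7, 6 vs 3] → C does not strictly dominate B (column Y: 3 ≤ 7)
No single strategy strictly dominates all others → no strictly dominant strategy.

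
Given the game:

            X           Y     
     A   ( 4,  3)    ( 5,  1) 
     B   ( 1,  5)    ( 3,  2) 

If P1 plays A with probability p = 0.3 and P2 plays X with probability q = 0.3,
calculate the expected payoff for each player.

E[P1] = 3.09, E[P2] = 2.51

Work:
E[P1] = p·q·π₁(A,X) + p·(1-q)·π₁(A,Y) + (1-p)·q·π₁(B,X) + (1-p)·(1-q)·π₁(B,Y)
= 0.3·0.3·4 + 0.3·0.7·5 + 0.7·0.3·1 + 0.7·0.7·3
= 3.09

E[P2] = 2.51 (similar calculation)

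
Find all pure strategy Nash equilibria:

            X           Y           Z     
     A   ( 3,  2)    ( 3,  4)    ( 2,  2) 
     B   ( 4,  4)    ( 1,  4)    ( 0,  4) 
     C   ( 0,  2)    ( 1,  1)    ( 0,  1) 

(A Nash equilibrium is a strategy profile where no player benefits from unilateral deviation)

Nash equilibrium: (A, Y), (B, X)

Work:
Best responses:
  P1 vs X: payoffs [3, 4, 0] → best response B (payoff 4)
  P1 vs Y: payoffs [3, 1, 1] → best response A (payoff 3)
  P1 vs Z: payoffs [2, 0, 0] → best response A (payoff 2)
  P2 vs A: payoffs [2, 4, 2] → best response Y (payoff 4)
  P2 vs B: payoffs [4, 4, 4] → best response X/Y/Z (payoff 4)
  P2 vs C: payoffs [2, 1, 1] → best response X (payoff 2)
Mutual best responses: (A,Y), (B,X) → Nash equilibria.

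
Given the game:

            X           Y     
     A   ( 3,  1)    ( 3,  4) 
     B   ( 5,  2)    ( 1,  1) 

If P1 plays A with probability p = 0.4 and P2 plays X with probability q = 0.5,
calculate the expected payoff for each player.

E[P1] = 3.0, E[P2] = 1.9

Work:
E[P1] = p·q·π₁(A,X) + p·(1-q)·π₁(A,Y) + (1-p)·q·π₁(B,X) + (1-p)·(1-q)·π₁(B,Y)
= 0.4·0.5·3 + 0.4·0.5·3 + 0.6·0.5·5 + 0.6·0.5·1
= 3.0

E[P2] = 1.9 (similar calculation)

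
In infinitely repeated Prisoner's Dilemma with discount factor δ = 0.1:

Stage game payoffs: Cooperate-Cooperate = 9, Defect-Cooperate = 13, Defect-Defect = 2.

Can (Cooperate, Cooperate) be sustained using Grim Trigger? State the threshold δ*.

δ* = 0.3636; since δ = 0.1 < 0.3636, cooperation cannot be sustained

Work:
For Grim Trigger:
Cooperate forever: 9/(1-δ)
Defect then punished: 13 + 2·δ/(1-δ)
Need: 9/(1-δ) ≥ 13 + 2·δ/(1-δ)
Solving: δ ≥ (T-R)/(T-P) = (13-9)/(13-2) = 0.3636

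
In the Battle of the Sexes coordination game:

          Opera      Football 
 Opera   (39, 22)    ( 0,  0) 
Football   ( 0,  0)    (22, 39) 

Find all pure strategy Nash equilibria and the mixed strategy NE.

Pure NE: (Opera, Opera) and (Football, Football); Mixed NE: p = 0.6393, q = 0.3607

Work:
Check pure NE:
(Opera, Opera): (39, 22) - no unilateral deviation beneficial
(Football, Football): (22, 39) - no unilateral deviation beneficial
Mixed NE: P1 plays Opera with p = 0.6393, P2 plays Opera with q = 0.3607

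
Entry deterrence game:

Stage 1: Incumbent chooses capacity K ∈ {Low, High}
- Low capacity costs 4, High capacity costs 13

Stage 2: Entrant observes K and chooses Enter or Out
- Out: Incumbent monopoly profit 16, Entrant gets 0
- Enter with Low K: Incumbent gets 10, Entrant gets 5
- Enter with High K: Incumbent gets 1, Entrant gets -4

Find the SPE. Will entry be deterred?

SPE: (Low, Enter|Low, Out|High); Entry not deterred. Incumbent net profit = 6, Entrant gets 5

Work:
After Low K: Entrant enters (5 > 0)
After High K: Entrant stays out (-4 < 0)
Incumbent: Low → 10−4=6, High → 16−13=3
Incumbent chooses Low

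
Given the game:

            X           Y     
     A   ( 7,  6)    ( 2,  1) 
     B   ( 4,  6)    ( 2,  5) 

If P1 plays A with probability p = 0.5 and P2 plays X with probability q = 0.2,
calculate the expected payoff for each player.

E[P1] = 2.7, E[P2] = 3.6

Work:
E[P1] = p·q·π₁(A,X) + p·(1-q)·π₁(A,Y) + (1-p)·q·π₁(B,X) + (1-p)·(1-q)·π₁(B,Y)
= 0.5·0.2·7 + 0.5·0.8·2 + 0.5·0.2·4 + 0.5·0.8·2
= 2.7

E[P2] = 3.6 (similar calculation)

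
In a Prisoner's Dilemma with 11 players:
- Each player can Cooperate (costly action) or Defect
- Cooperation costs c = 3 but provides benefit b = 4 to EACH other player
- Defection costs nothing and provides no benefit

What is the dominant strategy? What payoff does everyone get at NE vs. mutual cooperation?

Dominant: Defect; NE payoff = 0; Coop payoff = 37

Work:
Defect dominates (saves cost c = 3, benefit to others is external)
NE: All defect → everyone gets 0
If all cooperate: each receives (10)×4 - 3 = 37
Social dilemma: 37 > 0 but NE gives 0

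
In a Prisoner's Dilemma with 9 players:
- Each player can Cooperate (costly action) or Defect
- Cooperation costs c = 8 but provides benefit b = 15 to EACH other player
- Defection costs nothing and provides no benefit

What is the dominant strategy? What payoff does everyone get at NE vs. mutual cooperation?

Dominant: Defect; NE payoff = 0; Coop payoff = 112

Work:
Defect dominates (saves cost c = 8, benefit to others is external)
NE: All defect → everyone gets 0
If all cooperate: each receives (8)×15 - 8 = 112
Social dilemma: 112 > 0 but NE gives 0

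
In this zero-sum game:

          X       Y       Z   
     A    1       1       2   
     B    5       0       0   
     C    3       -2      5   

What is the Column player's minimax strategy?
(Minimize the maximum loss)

Column should play Y, value = 1

Work:
Column player minimizes Row's maximum payoff:
Column X: max payoff to Row = 5
Column Y: max payoff to Row = 1
Column Z: max payoff to Row = 5
Minimum is 1, achieved by column Y.
Minimax strategy: Y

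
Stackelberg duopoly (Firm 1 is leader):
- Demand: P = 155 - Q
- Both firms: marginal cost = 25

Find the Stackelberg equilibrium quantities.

q₁* (leader) = 65.0, q₂* (follower) = 32.5

Work:
Follower's reaction: q₂ = (a - c - q₁)/2
Leader substitutes: π₁ = q₁·(a - q₁ - (a-c-q₁)/2 - c)
FOC: q₁* = (155 - 25)/2 = 65.00
Then: q₂* = (155 - 25 - 65.0)/2 = 32.50
Leader has first-mover advantage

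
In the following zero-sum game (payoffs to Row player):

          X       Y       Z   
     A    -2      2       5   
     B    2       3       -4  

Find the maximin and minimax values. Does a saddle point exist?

Maximin = -2, Minimax = 2, Saddle: False

Work:
Row minimums: [-2, -4] → maximin = -2
Column maximums: [2, 3, 5] → minimax = 2
No saddle point (maximin ≠ minimax). Mixed strategy needed.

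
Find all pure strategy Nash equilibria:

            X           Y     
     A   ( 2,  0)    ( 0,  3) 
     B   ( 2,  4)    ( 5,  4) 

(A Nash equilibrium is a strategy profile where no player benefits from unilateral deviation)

Nash equilibrium: (B, X), (B, Y)

Work:
Best responses:
  P1 vs X: payoffs [2, 2] → best response A/B (payoff 2)
  P1 vs Y: payoffs [0, 5] → best response B (payoff 5)
  P2 vs A: payoffs [0, 3] → best response Y (payoff 3)
  P2 vs B: payoffs [4, 4] → best response X/Y (payoff 4)
Mutual best responses: (B,X), (B,Y) → Nash equilibria.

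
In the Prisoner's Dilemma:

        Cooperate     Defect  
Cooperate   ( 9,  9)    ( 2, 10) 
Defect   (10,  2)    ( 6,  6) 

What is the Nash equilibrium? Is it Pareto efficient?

(Defect, Defect) is NE; not Pareto efficient

Work:
Defect dominates Cooperate for both players:
If P2 cooperates: Defect (10) > Cooperate (9)
If P2 defects: Defect (6) > Cooperate (2)
NE: (Defect, Defect) with payoff (6, 6)
But (Cooperate, Cooperate) = (9, 9) Pareto dominates (6, 6)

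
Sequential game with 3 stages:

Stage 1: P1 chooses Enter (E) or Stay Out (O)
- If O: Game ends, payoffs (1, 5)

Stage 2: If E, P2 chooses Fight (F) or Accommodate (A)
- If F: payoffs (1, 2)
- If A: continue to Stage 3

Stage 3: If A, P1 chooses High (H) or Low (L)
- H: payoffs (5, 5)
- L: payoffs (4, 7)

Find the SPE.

SPE: (E, A, H); Outcome (5, 5)

Work:
Stage 3: P1 chooses H (5 vs 4)
Stage 2: P2: F->2, A->5 (anticipating H). Choose A
Stage 1: P1: O->1, E->5 (anticipating A, H). Choose E
SPE path: E -> A -> H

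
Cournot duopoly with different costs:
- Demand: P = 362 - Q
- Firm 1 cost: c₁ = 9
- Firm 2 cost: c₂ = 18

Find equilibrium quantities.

q₁* = 120.67, q₂* = 111.67

Work:
Reaction: q₁ = (362 - 9 - q₂)/2
Reaction: q₂ = (362 - 18 - q₁)/2
Solve simultaneously:
q₁* = (362 - 2×9 + 18)/3 = 120.67
q₂* = (362 - 2×18 + 9)/3 = 111.67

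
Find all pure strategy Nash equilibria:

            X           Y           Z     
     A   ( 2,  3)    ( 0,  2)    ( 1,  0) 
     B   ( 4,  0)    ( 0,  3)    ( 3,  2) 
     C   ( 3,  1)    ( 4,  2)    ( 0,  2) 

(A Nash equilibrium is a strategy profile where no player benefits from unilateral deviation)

Nash equilibrium: (C, Y)

Work:
Best responses:
  P1 vs X: payoffs [2, 4, 3] → best response B (payoff 4)
  P1 vs Y: payoffs [0, 0, 4] → best response C (payoff 4)
  P1 vs Z: payoffs [1, 3, 0] → best response B (payoff 3)
  P2 vs A: payoffs [3, 2, 0] → best response X (payoff 3)
  P2 vs B: payoffs [0, 3, 2] → best response Y (payoff 3)
  P2 vs C: payoffs [1, 2, 2] → best response Y/Z (payoff 2)
Mutual best responses: (C,Y) → Nash equilibria.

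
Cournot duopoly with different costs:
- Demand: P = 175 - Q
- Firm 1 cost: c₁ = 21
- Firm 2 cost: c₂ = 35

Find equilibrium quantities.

q₁* = 56.0, q₂* = 42.0

Work:
Reaction: q₁ = (175 - 21 - q₂)/2
Reaction: q₂ = (175 - 35 - q₁)/2
Solve simultaneously:
q₁* = (175 - 2×21 + 35)/3 = 56.0
q₂* = (175 - 2×35 + 21)/3 = 42.0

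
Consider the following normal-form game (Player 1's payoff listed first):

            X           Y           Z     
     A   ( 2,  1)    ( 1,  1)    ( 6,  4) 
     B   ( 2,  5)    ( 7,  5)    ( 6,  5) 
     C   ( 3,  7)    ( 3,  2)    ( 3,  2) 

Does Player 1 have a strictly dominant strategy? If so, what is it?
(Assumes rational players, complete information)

No strictly dominant strategy exists for Player 1

Work:
A strategy strictly dominates another if it gives a strictly higher payoff against every opponent action. Compare each pair of P1's strategies column-by-column:
  A vs B: [2 vs 2, 1 vs 7, 6 vs 6] → A does not strictly dominate B (column X: 2 ≤ 2)
  A vs C: [2 vs 3, 1 vs 3, 6 vs 3] → A does not strictly dominate C (column X: 2 ≤ 3)
  B vs A: [2 vs 2, 7 vs 1, 6 vs 6] → B does not strictly dominate A (column X: 2 ≤ 2)
  B vs C: [2 vs 3, 7 vs 3, 6 vs 3] → B does not strictly dominate C (column X: 2 ≤ 3)
  C vs A: [3 vs 2, 3 vs 1, 3 vs 6] → C does not strictly dominate A (column Z: 3 ≤ 6)
  C vs B: [3 vs 2, 3 vs 7, 3 vs 6] → C does not strictly dominate B (column Y: 3 ≤ 7)
No single strategy strictly dominates all others → no strictly dominant strategy.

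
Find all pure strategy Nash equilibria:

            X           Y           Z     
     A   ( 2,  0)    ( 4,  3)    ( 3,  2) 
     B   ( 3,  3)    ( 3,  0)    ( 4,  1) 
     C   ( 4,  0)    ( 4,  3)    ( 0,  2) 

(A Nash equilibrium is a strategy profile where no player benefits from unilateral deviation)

Nash equilibrium: (A, Y), (C, Y)

Work:
Best responses:
  P1 vs X: payoffs [2, 3, 4] → best response C (payoff 4)
  P1 vs Y: payoffs [4, 3, 4] → best response A/C (payoff 4)
  P1 vs Z: payoffs [3, 4, 0] → best response B (payoff 4)
  P2 vs A: payoffs [0, 3, 2] → best response Y (payoff 3)
  P2 vs B: payoffs [3, 0, 1] → best response X (payoff 3)
  P2 vs C: payoffs [0, 3, 2] → best response Y (payoff 3)
Mutual best responses: (A,Y), (C,Y) → Nash equilibria.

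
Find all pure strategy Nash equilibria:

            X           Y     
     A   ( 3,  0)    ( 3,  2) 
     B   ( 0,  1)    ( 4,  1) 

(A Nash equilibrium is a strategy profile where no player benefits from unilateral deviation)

Nash equilibrium: (B, Y)

Work:
Best responses:
  P1 vs X: payoffs [3, 0] → best response A (payoff 3)
  P1 vs Y: payoffs [3, 4] → best response B (payoff 4)
  P2 vs A: payoffs [0, 2] → best response Y (payoff 2)
  P2 vs B: payoffs [1, 1] → best response X/Y (payoff 1)
Mutual best responses: (B,Y) → Nash equilibria.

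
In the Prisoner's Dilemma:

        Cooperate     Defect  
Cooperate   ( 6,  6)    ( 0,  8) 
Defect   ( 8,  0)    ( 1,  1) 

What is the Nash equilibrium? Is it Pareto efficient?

(Defect, Defect) is NE; not Pareto efficient

Work:
Defect dominates Cooperate for both players:
If P2 cooperates: Defect (8) > Cooperate (6)
If P2 defects: Defect (1) > Cooperate (0)
NE: (Defect, Defect) with payoff (1, 1)
But (Cooperate, Cooperate) = (6, 6) Pareto dominates (1, 1)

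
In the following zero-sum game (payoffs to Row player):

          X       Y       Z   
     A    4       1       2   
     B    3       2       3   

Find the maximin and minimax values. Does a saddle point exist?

Maximin = 2, Minimax = 2, Saddle: True

Work:
Row minimums: [1, 2] → maximin = 2
Column maximums: [4, 2, 3] → minimax = 2
Saddle point exists! Game value = 2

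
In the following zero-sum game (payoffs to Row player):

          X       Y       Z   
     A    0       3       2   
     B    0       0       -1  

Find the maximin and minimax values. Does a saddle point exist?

Maximin = 0, Minimax = 0, Saddle: True

Work:
Row minimums: [0, -1] → maximin = 0
Column maximums: [0, 3, 2] → minimax = 0
Saddle point exists! Game value = 0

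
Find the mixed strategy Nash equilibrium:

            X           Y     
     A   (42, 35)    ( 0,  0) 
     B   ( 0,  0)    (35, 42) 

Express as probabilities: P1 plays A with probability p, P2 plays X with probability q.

p = 0.5455, q = 0.4545

Work:
Find probabilities that make opponent indifferent:
P2 chooses q to make P1 indifferent between A and B
P1 chooses p to make P2 indifferent between X and Y
Mixed NE: P1 plays (A: 0.5455, B: 0.4545), P2 plays (X: 0.4545, Y: 0.5455)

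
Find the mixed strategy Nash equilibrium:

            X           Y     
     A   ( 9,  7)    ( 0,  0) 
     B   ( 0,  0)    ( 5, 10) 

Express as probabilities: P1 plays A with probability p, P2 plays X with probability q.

p = 0.5882, q = 0.3571

Work:
Find probabilities that make opponent indifferent:
P2 chooses q to make P1 indifferent between A and B
P1 chooses p to make P2 indifferent between X and Y
Mixed NE: P1 plays (A: 0.5882, B: 0.4118), P2 plays (X: 0.3571, Y: 0.6429)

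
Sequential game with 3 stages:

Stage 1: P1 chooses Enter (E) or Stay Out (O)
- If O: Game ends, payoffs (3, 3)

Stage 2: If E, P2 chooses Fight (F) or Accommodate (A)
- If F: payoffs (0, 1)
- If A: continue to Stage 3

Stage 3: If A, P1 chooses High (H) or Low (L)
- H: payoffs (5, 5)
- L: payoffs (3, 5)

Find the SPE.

SPE: (E, A, H); Outcome (5, 5)

Work:
Stage 3: P1 chooses H (5 vs 3)
Stage 2: P2: F->1, A->5 (anticipating H). Choose A
Stage 1: P1: O->3, E->5 (anticipating A, H). Choose E
SPE path: E -> A -> H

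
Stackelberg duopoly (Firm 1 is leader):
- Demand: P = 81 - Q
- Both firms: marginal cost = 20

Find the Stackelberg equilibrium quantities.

q₁* (leader) = 30.5, q₂* (follower) = 15.25

Work:
Follower's reaction: q₂ = (a - c - q₁)/2
Leader substitutes: π₁ = q₁·(a - q₁ - (a-c-q₁)/2 - c)
FOC: q₁* = (81 - 20)/2 = 30.50
Then: q₂* = (81 - 20 - 30.5)/2 = 15.25
Leader has first-mover advantage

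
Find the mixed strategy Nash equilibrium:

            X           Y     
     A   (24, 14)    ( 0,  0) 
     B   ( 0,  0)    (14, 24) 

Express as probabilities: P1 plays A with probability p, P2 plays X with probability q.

p = 0.6316, q = 0.3684

Work:
Find probabilities that make opponent indifferent:
P2 chooses q to make P1 indifferent between A and B
P1 chooses p to make P2 indifferent between X and Y
Mixed NE: P1 plays (A: 0.6316, B: 0.3684), P2 plays (X: 0.3684, Y: 0.6316)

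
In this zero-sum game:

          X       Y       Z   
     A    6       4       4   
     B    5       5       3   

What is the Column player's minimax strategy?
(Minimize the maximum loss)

Column should play Z, value = 4

Work:
Column player minimizes Row's maximum payoff:
Column X: max payoff to Row = 6
Column Y: max payoff to Row = 5
Column Z: max payoff to Row = 4
Minimum is 4, achieved by column Z.
Minimax strategy: Z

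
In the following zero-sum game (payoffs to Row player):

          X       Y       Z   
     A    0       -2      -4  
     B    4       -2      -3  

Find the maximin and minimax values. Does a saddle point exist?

Maximin = -3, Minimax = -3, Saddle: True

Work:
Row minimums: [-4, -3] → maximin = -3
Column maximums: [4, -2, -3] → minimax = -3
Saddle point exists! Game value = -3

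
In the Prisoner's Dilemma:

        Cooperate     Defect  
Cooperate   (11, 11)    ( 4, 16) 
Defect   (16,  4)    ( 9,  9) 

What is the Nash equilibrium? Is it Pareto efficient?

(Defect, Defect) is NE; not Pareto efficient

Work:
Defect dominates Cooperate for both players:
If P2 cooperates: Defect (16) > Cooperate (11)
If P2 defects: Defect (9) > Cooperate (4)
NE: (Defect, Defect) with payoff (9, 9)
But (Cooperate, Cooperate) = (11, 11) Pareto dominates (9, 9)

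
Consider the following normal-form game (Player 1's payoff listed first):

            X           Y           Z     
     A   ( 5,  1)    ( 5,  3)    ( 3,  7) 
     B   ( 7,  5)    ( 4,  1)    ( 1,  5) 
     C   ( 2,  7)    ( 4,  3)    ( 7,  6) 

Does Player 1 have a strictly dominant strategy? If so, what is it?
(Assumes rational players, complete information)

No strictly dominant strategy exists for Player 1

Work:
A strategy strictly dominates another if it gives a strictly higher payoff against every opponent action. Compare each pair of P1's strategies column-by-column:
  A vs B: [5 vs 7, 5 vs 4, 3 vs 1] → A does not strictly dominate B (column X: 5 ≤ 7)
  A vs C: [5 vs 2, 5 vs 4, 3 vs 7] → A does not strictly dominate C (column Z: 3 ≤ 7)
  B vs A: [7 vs 5, 4 vs 5, 1 vs 3] → B does not strictly dominate A (column Y: 4 ≤ 5)
  B vs C: [7 vs 2, 4 vs 4, 1 vs 7] → B does not strictly dominate C (column Y: 4 ≤ 4)
  C vs A: [2 vs 5, 4 vs 5, 7 vs 3] → C does not strictly dominate A (column X: 2 ≤ 5)
  C vs B: [2 vs 7, 4 vs 4, 7 vs 1] → C does not strictly dominate B (column X: 2 ≤ 7)
No single strategy strictly dominates all others → no strictly dominant strategy.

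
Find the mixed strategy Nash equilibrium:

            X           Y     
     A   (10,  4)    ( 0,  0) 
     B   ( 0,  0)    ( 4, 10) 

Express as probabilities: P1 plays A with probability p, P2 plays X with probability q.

p = 0.7143, q = 0.2857

Work:
Find probabilities that make opponent indifferent:
P2 chooses q to make P1 indifferent between A and B
P1 chooses p to make P2 indifferent between X and Y
Mixed NE: P1 plays (A: 0.7143, B: 0.2857), P2 plays (X: 0.2857, Y: 0.7143)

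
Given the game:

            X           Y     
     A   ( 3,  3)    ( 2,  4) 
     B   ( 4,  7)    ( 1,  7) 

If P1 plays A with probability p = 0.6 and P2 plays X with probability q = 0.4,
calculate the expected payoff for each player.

E[P1] = 2.32, E[P2] = 4.96

Work:
E[P1] = p·q·π₁(A,X) + p·(1-q)·π₁(A,Y) + (1-p)·q·π₁(B,X) + (1-p)·(1-q)·π₁(B,Y)
= 0.6·0.4·3 + 0.6·0.6·2 + 0.4·0.4·4 + 0.4·0.6·1
= 2.32

E[P2] = 4.96 (similar calculation)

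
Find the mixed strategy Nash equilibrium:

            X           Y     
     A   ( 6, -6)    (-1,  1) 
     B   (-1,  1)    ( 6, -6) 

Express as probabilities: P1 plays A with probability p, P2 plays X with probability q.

p = 0.5, q = 0.5

Work:
Find probabilities that make opponent indifferent:
P2 chooses q to make P1 indifferent between A and B
P1 chooses p to make P2 indifferent between X and Y
Mixed NE: P1 plays (A: 0.5, B: 0.5), P2 plays (X: 0.5, Y: 0.5)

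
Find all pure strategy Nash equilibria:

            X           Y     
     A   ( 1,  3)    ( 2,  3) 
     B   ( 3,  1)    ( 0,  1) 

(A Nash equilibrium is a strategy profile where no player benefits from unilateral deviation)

Nash equilibrium: (A, Y), (B, X)

Work:
Best responses:
  P1 vs X: payoffs [1, 3] → best response B (payoff 3)
  P1 vs Y: payoffs [2, 0] → best response A (payoff 2)
  P2 vs A: payoffs [3, 3] → best response X/Y (payoff 3)
  P2 vs B: payoffs [1, 1] → best response X/Y (payoff 1)
Mutual best responses: (A,Y), (B,X) → Nash equilibria.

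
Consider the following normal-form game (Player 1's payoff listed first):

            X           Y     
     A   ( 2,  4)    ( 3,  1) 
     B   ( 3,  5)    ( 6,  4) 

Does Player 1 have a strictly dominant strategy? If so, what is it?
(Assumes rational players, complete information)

Yes, Player 1's strictly dominant strategy is B

Work:
A strategy strictly dominates another if it gives a strictly higher payoff against every opponent action. Compare each pair of P1's strategies column-by-column:
  A vs B: [2 vs 3, 3 vs 6] → A does not strictly dominate B (column X: 2 ≤ 3)
  B vs A: [3 vs 2, 6 vs 3] → B strictly dominates A
B strictly dominates every other strategy → strictly dominant.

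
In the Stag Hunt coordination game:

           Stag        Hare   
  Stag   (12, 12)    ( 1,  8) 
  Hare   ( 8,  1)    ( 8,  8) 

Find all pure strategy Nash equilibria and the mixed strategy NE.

Pure NE: (Stag, Stag) and (Hare, Hare); Mixed NE: p = 0.6364, q = 0.6364

Work:
Check pure NE:
(Stag, Stag): (12, 12) - no unilateral deviation beneficial
(Hare, Hare): (8, 8) - no unilateral deviation beneficial
Mixed NE: P1 plays Stag with p = 0.6364, P2 plays Stag with q = 0.6364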